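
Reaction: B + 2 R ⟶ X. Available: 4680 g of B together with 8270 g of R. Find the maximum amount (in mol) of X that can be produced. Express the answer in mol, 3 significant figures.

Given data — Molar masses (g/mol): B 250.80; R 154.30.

n(B) = 4680 / 250.80 = 18.66 mol
n(R) = 8270 / 154.30 = 53.60 mol
n/ν for B = 18.66/1 = 18.66
n/ν for R = 53.60/2 = 26.80
Smallest n/ν is B → limiting reagent.
n(X) = (1/1) × 18.66 = 18.66 mol

18.7 mol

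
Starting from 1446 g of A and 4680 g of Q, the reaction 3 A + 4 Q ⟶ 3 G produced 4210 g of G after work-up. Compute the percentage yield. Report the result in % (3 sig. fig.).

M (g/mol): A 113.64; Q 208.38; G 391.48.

n(A) = 1446 / 113.64 = 12.72 mol
n(Q) = 4680 / 208.38 = 22.46 mol
n/ν → A: 4.240, Q: 5.615; A is limiting.
theoretical n(G) = (3/3) × 12.72 = 12.72 mol → 4980 g
% yield = 4210 / 4980 × 100 = 84.54 %

84.5 %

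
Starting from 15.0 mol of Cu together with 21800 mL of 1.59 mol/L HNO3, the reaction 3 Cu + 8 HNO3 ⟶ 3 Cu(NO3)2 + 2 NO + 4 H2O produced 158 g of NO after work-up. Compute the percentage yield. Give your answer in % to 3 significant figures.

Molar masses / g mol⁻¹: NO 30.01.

60.8 %

n(Cu) = 15.00 mol
n(HNO3) = 1.59 × 21800/1000 = 34.66 mol
n/ν → Cu: 5.000, HNO3: 4.333; HNO3 is limiting.
theoretical n(NO) = (2/8) × 34.66 = 8.665 mol → 260.0 g
% yield = 158 / 260.0 × 100 = 60.77 %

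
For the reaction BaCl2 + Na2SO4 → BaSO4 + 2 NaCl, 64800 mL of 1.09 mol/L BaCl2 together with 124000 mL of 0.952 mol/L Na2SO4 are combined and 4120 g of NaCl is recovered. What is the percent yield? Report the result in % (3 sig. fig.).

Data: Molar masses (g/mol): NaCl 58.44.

49.9 %

n(BaCl2) = 1.09 × 64800/1000 = 70.63 mol
n(Na2SO4) = 0.952 × 124000/1000 = 118.0 mol
n/ν → BaCl2: 70.63, Na2SO4: 118.0; BaCl2 is limiting.
theoretical n(NaCl) = (2/1) × 70.63 = 141.3 mol → 8258 g
% yield = 4120 / 8258 × 100 = 49.89 %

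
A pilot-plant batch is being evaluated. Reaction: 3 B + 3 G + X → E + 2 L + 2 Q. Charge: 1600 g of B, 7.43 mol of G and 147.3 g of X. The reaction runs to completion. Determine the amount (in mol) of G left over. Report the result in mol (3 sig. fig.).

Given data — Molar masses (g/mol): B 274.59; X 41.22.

n(B) = 1600 / 274.59 = 5.827 mol
n(G) = 7.430 mol
n(X) = 147.3 / 41.22 = 3.574 mol
n/ν for B = 5.827/3 = 1.942
n/ν for G = 7.430/3 = 2.477
n/ν for X = 3.574/1 = 3.574
Smallest n/ν is B → limiting reagent.
G consumed = (3/3) × 5.827 = 5.827 mol
G remaining = 7.430 − 5.827 = 1.603 mol

1.60 mol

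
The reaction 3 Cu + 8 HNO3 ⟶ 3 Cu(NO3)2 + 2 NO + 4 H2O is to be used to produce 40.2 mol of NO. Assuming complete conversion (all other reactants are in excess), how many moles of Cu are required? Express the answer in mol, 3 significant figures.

n(NO) = 40.20 mol
n(Cu) = (3/2) × 40.20 = 60.30 mol

60.3 mol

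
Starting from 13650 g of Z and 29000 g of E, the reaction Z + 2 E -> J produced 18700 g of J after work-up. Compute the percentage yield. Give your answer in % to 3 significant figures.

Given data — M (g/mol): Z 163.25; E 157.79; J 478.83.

46.7 %

n(Z) = 13650 / 163.25 = 83.61 mol
n(E) = 29000 / 157.79 = 183.8 mol
n/ν → Z: 83.61, E: 91.90; Z is limiting.
theoretical n(J) = (1/1) × 83.61 = 83.61 mol → 40030 g
% yield = 18700 / 40030 × 100 = 46.71 %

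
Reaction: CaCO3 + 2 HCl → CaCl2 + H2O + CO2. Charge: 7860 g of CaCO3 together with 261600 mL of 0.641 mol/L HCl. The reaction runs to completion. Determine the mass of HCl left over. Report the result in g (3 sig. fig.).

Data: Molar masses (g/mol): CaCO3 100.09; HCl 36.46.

387 g

n(CaCO3) = 7860 / 100.09 = 78.53 mol
n(HCl) = 0.641 × 261600/1000 = 167.7 mol
n/ν → CaCO3: 78.53, HCl: 83.85; CaCO3 is limiting.
HCl consumed = (2/1) × 78.53 = 157.1 mol
HCl remaining = 167.7 − 157.1 = 10.60 mol
mass = 10.60 × 36.46 = 386.5 g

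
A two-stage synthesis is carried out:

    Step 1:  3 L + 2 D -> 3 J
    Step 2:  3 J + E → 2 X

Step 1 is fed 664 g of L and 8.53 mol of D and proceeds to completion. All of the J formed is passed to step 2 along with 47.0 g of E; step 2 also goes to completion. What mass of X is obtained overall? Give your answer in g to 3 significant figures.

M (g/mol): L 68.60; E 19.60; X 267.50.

1280 g

Step 1:
n(L) = 664.0 / 68.60 = 9.679 mol
n(D) = 8.530 mol
n/ν for L = 9.679/3 = 3.226
n/ν for D = 8.530/2 = 4.265
Smallest n/ν is L → limiting reagent.
n(J) produced = (3/3) × 9.679 = 9.679 mol
Step 2:
n(J) available = 9.679 mol
n(E) = 47.00 / 19.60 = 2.398 mol
n/ν for J = 9.679/3 = 3.226
n/ν for E = 2.398/1 = 2.398
Smallest n/ν is E → limiting reagent.
n(X) = (2/1) × 2.398 = 4.796 mol
mass = 4.796 × 267.50 = 1283 g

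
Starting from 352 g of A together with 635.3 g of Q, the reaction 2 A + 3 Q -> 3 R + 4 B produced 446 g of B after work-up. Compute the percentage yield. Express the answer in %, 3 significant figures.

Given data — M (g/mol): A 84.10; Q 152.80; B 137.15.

n(A) = 352.0 / 84.10 = 4.185 mol
n(Q) = 635.3 / 152.80 = 4.158 mol
n/ν for A = 4.185/2 = 2.093
n/ν for Q = 4.158/3 = 1.386
Smallest n/ν is Q → limiting reagent.
theoretical n(B) = (4/3) × 4.158 = 5.544 mol → 760.4 g
% yield = 446 / 760.4 × 100 = 58.65 %

58.7 %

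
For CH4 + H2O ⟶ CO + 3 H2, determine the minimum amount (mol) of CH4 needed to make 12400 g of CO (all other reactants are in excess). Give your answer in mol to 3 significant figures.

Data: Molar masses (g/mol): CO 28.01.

443 mol

n(CO) = 12400 / 28.01 = 442.7 mol
n(CH4) = (1/1) × 442.7 = 442.7 mol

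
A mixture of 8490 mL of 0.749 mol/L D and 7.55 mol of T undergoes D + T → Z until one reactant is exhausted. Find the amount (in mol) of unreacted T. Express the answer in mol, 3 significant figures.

1.19 mol

n(D) = 0.749 × 8490/1000 = 6.359 mol
n(T) = 7.550 mol
n/ν → D: 6.359, T: 7.550; D is limiting.
T consumed = (1/1) × 6.359 = 6.359 mol
T remaining = 7.550 − 6.359 = 1.191 mol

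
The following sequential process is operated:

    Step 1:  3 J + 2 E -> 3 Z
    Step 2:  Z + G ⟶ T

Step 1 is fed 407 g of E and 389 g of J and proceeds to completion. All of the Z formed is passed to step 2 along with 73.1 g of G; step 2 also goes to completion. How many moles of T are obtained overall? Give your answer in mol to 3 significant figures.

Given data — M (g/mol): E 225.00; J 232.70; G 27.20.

1.67 mol

Step 1:
n(E) = 407.0 / 225.00 = 1.809 mol
n(J) = 389.0 / 232.70 = 1.672 mol
n/ν → E: 0.9045, J: 0.5573; J is limiting.
n(Z) produced = (3/3) × 1.672 = 1.672 mol
Step 2:
n(Z) available = 1.672 mol
n(G) = 73.10 / 27.20 = 2.688 mol
n/ν → Z: 1.672, G: 2.688; Z is limiting.
n(T) = (1/1) × 1.672 = 1.672 mol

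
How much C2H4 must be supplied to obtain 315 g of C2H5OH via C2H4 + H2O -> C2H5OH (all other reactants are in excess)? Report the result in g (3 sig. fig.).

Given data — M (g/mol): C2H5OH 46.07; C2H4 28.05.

n(C2H5OH) = 315 / 46.07 = 6.837 mol
n(C2H4) = (1/1) × 6.837 = 6.837 mol
mass = 6.837 × 28.05 = 191.8 g

192 g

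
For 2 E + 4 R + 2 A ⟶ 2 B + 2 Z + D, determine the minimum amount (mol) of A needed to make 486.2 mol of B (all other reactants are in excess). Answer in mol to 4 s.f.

n(B) = 486.2 mol
n(A) = (2/2) × 486.2 = 486.2 mol

486.2 mol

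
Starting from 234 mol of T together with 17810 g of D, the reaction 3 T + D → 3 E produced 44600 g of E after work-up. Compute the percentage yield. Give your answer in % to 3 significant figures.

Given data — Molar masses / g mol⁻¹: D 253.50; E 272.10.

77.8 %

n(T) = 234.0 mol
n(D) = 17810 / 253.50 = 70.26 mol
n/ν → T: 78.00, D: 70.26; D is limiting.
theoretical n(E) = (3/1) × 70.26 = 210.8 mol → 57360 g
% yield = 44600 / 57360 × 100 = 77.75 %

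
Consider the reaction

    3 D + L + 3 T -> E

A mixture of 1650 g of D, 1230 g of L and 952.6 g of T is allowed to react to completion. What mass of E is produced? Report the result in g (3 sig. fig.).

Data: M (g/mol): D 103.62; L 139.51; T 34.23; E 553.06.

2940 g

n(D) = 1650 / 103.62 = 15.92 mol
n(L) = 1230 / 139.51 = 8.817 mol
n(T) = 952.6 / 34.23 = 27.83 mol
n/ν for D = 15.92/3 = 5.307
n/ν for L = 8.817/1 = 8.817
n/ν for T = 27.83/3 = 9.277
Smallest n/ν is D → limiting reagent.
n(E) = (1/3) × 15.92 = 5.307 mol
mass = 5.307 × 553.06 = 2935 g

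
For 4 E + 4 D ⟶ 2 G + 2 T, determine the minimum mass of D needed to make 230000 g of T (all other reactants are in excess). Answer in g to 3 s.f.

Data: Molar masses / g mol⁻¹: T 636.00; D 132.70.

96000 g

n(T) = 230000 / 636.00 = 361.6 mol
n(D) = (4/2) × 361.6 = 723.2 mol
mass = 723.2 × 132.70 = 95970 g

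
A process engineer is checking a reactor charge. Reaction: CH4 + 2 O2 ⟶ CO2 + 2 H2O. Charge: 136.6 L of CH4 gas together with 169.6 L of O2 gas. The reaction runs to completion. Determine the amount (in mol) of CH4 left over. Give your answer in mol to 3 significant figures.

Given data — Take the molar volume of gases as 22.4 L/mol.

n(CH4) = 136.6 / 22.4 = 6.098 mol
n(O2) = 169.6 / 22.4 = 7.571 mol
n/ν for CH4 = 6.098/1 = 6.098
n/ν for O2 = 7.571/2 = 3.786
Smallest n/ν is O2 → limiting reagent.
CH4 consumed = (1/2) × 7.571 = 3.786 mol
CH4 remaining = 6.098 − 3.786 = 2.312 mol

2.31 mol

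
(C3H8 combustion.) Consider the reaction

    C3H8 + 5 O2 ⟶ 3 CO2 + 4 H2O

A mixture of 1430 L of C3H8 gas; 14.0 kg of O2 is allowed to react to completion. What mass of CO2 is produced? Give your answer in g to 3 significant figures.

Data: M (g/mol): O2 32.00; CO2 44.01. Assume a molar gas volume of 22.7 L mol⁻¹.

8320 g

n(C3H8) = 1430 / 22.7 = 63.00 mol
n(O2) = 14.00×1000 / 32.00 = 437.5 mol
n/ν → C3H8: 63.00, O2: 87.50; C3H8 is limiting.
n(CO2) = (3/1) × 63.00 = 189.0 mol
mass = 189.0 × 44.01 = 8318 g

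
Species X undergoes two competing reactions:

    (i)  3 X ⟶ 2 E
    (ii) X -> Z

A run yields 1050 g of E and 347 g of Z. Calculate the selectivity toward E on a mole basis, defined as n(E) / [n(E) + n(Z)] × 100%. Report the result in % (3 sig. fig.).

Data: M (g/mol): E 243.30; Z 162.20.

n(E) = 1050 / 243.30 = 4.316 mol
n(Z) = 347 / 162.20 = 2.139 mol
selectivity = 4.316/(4.316+2.139) × 100 = 66.86 %

66.9 %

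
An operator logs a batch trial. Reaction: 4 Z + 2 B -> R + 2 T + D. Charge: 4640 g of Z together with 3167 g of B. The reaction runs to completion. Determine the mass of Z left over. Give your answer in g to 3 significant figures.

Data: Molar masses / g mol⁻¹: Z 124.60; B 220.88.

n(Z) = 4640 / 124.60 = 37.24 mol
n(B) = 3167 / 220.88 = 14.34 mol
n/ν → Z: 9.310, B: 7.170; B is limiting.
Z consumed = (4/2) × 14.34 = 28.68 mol
Z remaining = 37.24 − 28.68 = 8.560 mol
mass = 8.560 × 124.60 = 1067 g

1070 g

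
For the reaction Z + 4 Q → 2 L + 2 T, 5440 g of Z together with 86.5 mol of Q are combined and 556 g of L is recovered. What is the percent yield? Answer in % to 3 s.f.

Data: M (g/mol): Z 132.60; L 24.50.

52.5 %

n(Z) = 5440 / 132.60 = 41.03 mol
n(Q) = 86.50 mol
n/ν for Z = 41.03/1 = 41.03
n/ν for Q = 86.50/4 = 21.63
Smallest n/ν is Q → limiting reagent.
theoretical n(L) = (2/4) × 86.50 = 43.25 mol → 1060 g
% yield = 556 / 1060 × 100 = 52.45 %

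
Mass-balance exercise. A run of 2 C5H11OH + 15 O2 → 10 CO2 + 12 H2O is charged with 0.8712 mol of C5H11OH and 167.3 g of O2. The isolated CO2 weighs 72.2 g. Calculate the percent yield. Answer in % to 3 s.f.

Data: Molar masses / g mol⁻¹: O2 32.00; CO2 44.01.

47.1 %

n(C5H11OH) = 0.8712 mol
n(O2) = 167.3 / 32.00 = 5.228 mol
n/ν → C5H11OH: 0.4356, O2: 0.3485; O2 is limiting.
theoretical n(CO2) = (10/15) × 5.228 = 3.485 mol → 153.4 g
% yield = 72.2 / 153.4 × 100 = 47.07 %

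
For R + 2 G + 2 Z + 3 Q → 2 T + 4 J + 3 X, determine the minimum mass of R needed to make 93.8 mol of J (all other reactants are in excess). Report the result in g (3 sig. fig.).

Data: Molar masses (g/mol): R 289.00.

n(J) = 93.80 mol
n(R) = (1/4) × 93.80 = 23.45 mol
mass = 23.45 × 289.00 = 6777 g

6780 g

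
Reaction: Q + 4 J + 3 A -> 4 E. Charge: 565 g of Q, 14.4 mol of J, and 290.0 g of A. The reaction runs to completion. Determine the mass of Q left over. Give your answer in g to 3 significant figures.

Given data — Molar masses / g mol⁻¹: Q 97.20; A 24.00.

n(Q) = 565.0 / 97.20 = 5.813 mol
n(J) = 14.40 mol
n(A) = 290.0 / 24.00 = 12.08 mol
n/ν for Q = 5.813/1 = 5.813
n/ν for J = 14.40/4 = 3.600
n/ν for A = 12.08/3 = 4.027
Smallest n/ν is J → limiting reagent.
Q consumed = (1/4) × 14.40 = 3.600 mol
Q remaining = 5.813 − 3.600 = 2.213 mol
mass = 2.213 × 97.20 = 215.1 g

215 g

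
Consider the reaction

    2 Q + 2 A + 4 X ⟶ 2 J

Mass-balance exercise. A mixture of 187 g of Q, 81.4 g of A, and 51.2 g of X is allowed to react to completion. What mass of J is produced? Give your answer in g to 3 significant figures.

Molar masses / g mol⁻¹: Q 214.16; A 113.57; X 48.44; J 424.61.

224 g

n(Q) = 187.0 / 214.16 = 0.8732 mol
n(A) = 81.40 / 113.57 = 0.7167 mol
n(X) = 51.20 / 48.44 = 1.057 mol
n/ν → Q: 0.4366, A: 0.3584, X: 0.2643; X is limiting.
n(J) = (2/4) × 1.057 = 0.5285 mol
mass = 0.5285 × 424.61 = 224.4 g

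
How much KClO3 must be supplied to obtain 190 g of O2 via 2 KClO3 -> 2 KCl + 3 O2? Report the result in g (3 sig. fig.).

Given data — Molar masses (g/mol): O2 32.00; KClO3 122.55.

485 g

n(O2) = 190 / 32.00 = 5.938 mol
n(KClO3) = (2/3) × 5.938 = 3.959 mol
mass = 3.959 × 122.55 = 485.2 g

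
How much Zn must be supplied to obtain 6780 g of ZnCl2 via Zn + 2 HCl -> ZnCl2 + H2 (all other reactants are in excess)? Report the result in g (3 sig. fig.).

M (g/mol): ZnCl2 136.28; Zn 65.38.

3250 g

n(ZnCl2) = 6780 / 136.28 = 49.75 mol
n(Zn) = (1/1) × 49.75 = 49.75 mol
mass = 49.75 × 65.38 = 3253 g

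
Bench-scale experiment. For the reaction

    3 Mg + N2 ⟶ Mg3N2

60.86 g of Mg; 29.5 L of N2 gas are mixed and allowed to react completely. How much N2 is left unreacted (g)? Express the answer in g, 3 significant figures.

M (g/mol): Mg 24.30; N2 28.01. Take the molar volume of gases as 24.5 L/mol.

10.3 g

n(Mg) = 60.86 / 24.30 = 2.505 mol
n(N2) = 29.50 / 24.5 = 1.204 mol
n/ν → Mg: 0.8350, N2: 1.204; Mg is limiting.
N2 consumed = (1/3) × 2.505 = 0.8350 mol
N2 remaining = 1.204 − 0.8350 = 0.3690 mol
mass = 0.3690 × 28.01 = 10.34 g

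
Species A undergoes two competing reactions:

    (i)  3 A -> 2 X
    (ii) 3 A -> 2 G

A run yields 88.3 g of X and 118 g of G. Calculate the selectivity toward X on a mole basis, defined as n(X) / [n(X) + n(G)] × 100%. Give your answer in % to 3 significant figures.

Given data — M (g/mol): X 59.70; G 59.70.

n(X) = 88.3 / 59.70 = 1.479 mol
n(G) = 118 / 59.70 = 1.977 mol
selectivity = 1.479/(1.479+1.977) × 100 = 42.80 %

42.8 %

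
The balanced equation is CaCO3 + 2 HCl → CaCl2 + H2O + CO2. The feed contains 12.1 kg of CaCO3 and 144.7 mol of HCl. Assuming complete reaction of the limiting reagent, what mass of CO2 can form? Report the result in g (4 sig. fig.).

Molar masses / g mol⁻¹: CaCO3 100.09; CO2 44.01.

3184 g

n(CaCO3) = 12.10×1000 / 100.09 = 120.9 mol
n(HCl) = 144.7 mol
n/ν → CaCO3: 120.9, HCl: 72.35; HCl is limiting.
n(CO2) = (1/2) × 144.7 = 72.35 mol
mass = 72.35 × 44.01 = 3184 g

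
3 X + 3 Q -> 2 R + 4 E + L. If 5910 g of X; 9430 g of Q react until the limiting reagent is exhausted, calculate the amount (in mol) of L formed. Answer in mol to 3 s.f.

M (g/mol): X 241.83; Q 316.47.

8.15 mol

n(X) = 5910 / 241.83 = 24.44 mol
n(Q) = 9430 / 316.47 = 29.80 mol
n/ν for X = 24.44/3 = 8.147
n/ν for Q = 29.80/3 = 9.933
Smallest n/ν is X → limiting reagent.
n(L) = (1/3) × 24.44 = 8.147 mol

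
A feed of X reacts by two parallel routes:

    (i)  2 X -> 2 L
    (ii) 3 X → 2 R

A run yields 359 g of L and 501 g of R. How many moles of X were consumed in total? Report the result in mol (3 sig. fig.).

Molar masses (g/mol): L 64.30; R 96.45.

13.4 mol

n(L) = 359 / 64.30 = 5.583 mol
n(R) = 501 / 96.45 = 5.194 mol
n(X) via (i) = (2/2)×5.583 = 5.583 mol
n(X) via (ii) = (3/2)×5.194 = 7.791 mol
total n(X) = 5.583 + 7.791 = 13.37 mol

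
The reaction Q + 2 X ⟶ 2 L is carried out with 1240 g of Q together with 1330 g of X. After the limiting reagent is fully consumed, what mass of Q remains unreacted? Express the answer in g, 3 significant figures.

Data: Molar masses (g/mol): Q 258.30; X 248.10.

548 g

n(Q) = 1240 / 258.30 = 4.801 mol
n(X) = 1330 / 248.10 = 5.361 mol
n/ν for Q = 4.801/1 = 4.801
n/ν for X = 5.361/2 = 2.681
Smallest n/ν is X → limiting reagent.
Q consumed = (1/2) × 5.361 = 2.681 mol
Q remaining = 4.801 − 2.681 = 2.120 mol
mass = 2.120 × 258.30 = 547.6 g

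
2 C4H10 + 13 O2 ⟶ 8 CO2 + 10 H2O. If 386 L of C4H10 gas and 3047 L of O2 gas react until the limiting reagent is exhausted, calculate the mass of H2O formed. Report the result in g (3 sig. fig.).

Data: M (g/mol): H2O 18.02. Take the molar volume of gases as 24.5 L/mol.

n(C4H10) = 386.0 / 24.5 = 15.76 mol
n(O2) = 3047 / 24.5 = 124.4 mol
n/ν → C4H10: 7.880, O2: 9.569; C4H10 is limiting.
n(H2O) = (10/2) × 15.76 = 78.80 mol
mass = 78.80 × 18.02 = 1420 g

1420 g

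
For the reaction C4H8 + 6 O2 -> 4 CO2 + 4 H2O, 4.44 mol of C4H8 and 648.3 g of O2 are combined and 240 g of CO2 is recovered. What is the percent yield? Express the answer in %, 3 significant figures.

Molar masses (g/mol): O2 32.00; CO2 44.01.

40.4 %

n(C4H8) = 4.440 mol
n(O2) = 648.3 / 32.00 = 20.26 mol
n/ν for C4H8 = 4.440/1 = 4.440
n/ν for O2 = 20.26/6 = 3.377
Smallest n/ν is O2 → limiting reagent.
theoretical n(CO2) = (4/6) × 20.26 = 13.51 mol → 594.6 g
% yield = 240 / 594.6 × 100 = 40.36 %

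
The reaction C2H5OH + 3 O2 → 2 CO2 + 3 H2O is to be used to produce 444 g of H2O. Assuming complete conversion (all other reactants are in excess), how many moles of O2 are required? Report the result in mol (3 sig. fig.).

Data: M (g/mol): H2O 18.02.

24.6 mol

n(H2O) = 444 / 18.02 = 24.64 mol
n(O2) = (3/3) × 24.64 = 24.64 mol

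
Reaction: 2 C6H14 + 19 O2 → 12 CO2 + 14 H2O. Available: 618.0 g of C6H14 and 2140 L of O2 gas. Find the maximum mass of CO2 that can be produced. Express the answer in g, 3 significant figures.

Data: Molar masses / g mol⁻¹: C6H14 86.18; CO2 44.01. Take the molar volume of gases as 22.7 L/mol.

1890 g

n(C6H14) = 618.0 / 86.18 = 7.171 mol
n(O2) = 2140 / 22.7 = 94.27 mol
n/ν for C6H14 = 7.171/2 = 3.586
n/ν for O2 = 94.27/19 = 4.962
Smallest n/ν is C6H14 → limiting reagent.
n(CO2) = (12/2) × 7.171 = 43.03 mol
mass = 43.03 × 44.01 = 1894 g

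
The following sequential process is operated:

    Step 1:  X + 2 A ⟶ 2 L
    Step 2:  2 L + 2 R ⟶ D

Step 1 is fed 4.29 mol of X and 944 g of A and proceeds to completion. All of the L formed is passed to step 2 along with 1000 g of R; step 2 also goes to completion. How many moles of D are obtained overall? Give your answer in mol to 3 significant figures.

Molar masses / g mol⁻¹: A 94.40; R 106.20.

Step 1:
n(X) = 4.290 mol
n(A) = 944.0 / 94.40 = 10.00 mol
n/ν → X: 4.290, A: 5.000; X is limiting.
n(L) produced = (2/1) × 4.290 = 8.580 mol
Step 2:
n(L) available = 8.580 mol
n(R) = 1000 / 106.20 = 9.416 mol
n/ν → L: 4.290, R: 4.708; L is limiting.
n(D) = (1/2) × 8.580 = 4.290 mol

4.29 mol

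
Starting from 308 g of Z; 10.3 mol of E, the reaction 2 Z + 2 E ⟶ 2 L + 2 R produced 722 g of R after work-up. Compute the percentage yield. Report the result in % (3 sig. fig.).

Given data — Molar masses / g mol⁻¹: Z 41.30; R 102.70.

94.3 %

n(Z) = 308.0 / 41.30 = 7.458 mol
n(E) = 10.30 mol
n/ν for Z = 7.458/2 = 3.729
n/ν for E = 10.30/2 = 5.150
Smallest n/ν is Z → limiting reagent.
theoretical n(R) = (2/2) × 7.458 = 7.458 mol → 765.9 g
% yield = 722 / 765.9 × 100 = 94.27 %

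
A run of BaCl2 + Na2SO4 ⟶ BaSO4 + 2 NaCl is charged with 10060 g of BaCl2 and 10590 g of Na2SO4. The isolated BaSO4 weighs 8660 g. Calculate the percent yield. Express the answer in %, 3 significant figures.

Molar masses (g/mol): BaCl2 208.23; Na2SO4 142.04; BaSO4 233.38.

n(BaCl2) = 10060 / 208.23 = 48.31 mol
n(Na2SO4) = 10590 / 142.04 = 74.56 mol
n/ν for BaCl2 = 48.31/1 = 48.31
n/ν for Na2SO4 = 74.56/1 = 74.56
Smallest n/ν is BaCl2 → limiting reagent.
theoretical n(BaSO4) = (1/1) × 48.31 = 48.31 mol → 11270 g
% yield = 8660 / 11270 × 100 = 76.84 %

76.8 %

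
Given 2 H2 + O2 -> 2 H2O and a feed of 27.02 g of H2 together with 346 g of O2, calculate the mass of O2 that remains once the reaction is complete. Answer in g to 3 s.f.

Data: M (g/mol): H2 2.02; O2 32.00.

n(H2) = 27.02 / 2.02 = 13.38 mol
n(O2) = 346.0 / 32.00 = 10.81 mol
n/ν → H2: 6.690, O2: 10.81; H2 is limiting.
O2 consumed = (1/2) × 13.38 = 6.690 mol
O2 remaining = 10.81 − 6.690 = 4.120 mol
mass = 4.120 × 32.00 = 131.8 g

132 g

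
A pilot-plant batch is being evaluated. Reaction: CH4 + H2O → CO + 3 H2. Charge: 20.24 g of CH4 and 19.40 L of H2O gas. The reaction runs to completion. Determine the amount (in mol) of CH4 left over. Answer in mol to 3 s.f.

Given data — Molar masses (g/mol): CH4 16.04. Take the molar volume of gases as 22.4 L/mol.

n(CH4) = 20.24 / 16.04 = 1.262 mol
n(H2O) = 19.40 / 22.4 = 0.8661 mol
n/ν → CH4: 1.262, H2O: 0.8661; H2O is limiting.
CH4 consumed = (1/1) × 0.8661 = 0.8661 mol
CH4 remaining = 1.262 − 0.8661 = 0.3959 mol

0.396 mol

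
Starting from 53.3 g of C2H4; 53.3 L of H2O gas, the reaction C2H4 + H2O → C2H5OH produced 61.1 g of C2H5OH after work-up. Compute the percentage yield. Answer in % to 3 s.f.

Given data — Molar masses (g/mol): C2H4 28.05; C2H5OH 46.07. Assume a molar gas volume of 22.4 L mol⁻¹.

69.8 %

n(C2H4) = 53.30 / 28.05 = 1.900 mol
n(H2O) = 53.30 / 22.4 = 2.379 mol
n/ν → C2H4: 1.900, H2O: 2.379; C2H4 is limiting.
theoretical n(C2H5OH) = (1/1) × 1.900 = 1.900 mol → 87.53 g
% yield = 61.1 / 87.53 × 100 = 69.80 %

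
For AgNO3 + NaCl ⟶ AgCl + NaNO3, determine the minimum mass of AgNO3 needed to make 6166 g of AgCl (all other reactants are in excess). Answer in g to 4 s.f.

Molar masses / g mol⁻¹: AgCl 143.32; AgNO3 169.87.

n(AgCl) = 6166 / 143.32 = 43.02 mol
n(AgNO3) = (1/1) × 43.02 = 43.02 mol
mass = 43.02 × 169.87 = 7308 g

7308 g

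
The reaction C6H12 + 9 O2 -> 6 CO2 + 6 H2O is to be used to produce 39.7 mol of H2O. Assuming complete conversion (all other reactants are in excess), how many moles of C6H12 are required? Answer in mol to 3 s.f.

6.62 mol

n(H2O) = 39.70 mol
n(C6H12) = (1/6) × 39.70 = 6.617 mol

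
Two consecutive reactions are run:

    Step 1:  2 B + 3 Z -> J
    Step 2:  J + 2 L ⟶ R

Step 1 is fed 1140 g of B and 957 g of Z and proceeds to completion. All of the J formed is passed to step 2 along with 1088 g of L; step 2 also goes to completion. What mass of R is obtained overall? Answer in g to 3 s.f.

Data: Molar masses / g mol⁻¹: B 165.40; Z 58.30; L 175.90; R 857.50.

2650 g

Step 1:
n(B) = 1140 / 165.40 = 6.892 mol
n(Z) = 957.0 / 58.30 = 16.42 mol
n/ν → B: 3.446, Z: 5.473; B is limiting.
n(J) produced = (1/2) × 6.892 = 3.446 mol
Step 2:
n(J) available = 3.446 mol
n(L) = 1088 / 175.90 = 6.185 mol
n/ν → J: 3.446, L: 3.093; L is limiting.
n(R) = (1/2) × 6.185 = 3.093 mol
mass = 3.093 × 857.50 = 2652 g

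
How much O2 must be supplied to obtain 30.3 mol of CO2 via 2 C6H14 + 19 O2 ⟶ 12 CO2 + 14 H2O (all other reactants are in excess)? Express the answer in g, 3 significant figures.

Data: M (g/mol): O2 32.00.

1540 g

n(CO2) = 30.30 mol
n(O2) = (19/12) × 30.30 = 47.98 mol
mass = 47.98 × 32.00 = 1535 g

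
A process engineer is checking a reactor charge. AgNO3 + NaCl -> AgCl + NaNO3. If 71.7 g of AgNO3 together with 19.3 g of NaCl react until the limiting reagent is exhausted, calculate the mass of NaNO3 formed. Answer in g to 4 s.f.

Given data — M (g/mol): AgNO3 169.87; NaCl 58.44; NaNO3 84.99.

n(AgNO3) = 71.70 / 169.87 = 0.4221 mol
n(NaCl) = 19.30 / 58.44 = 0.3303 mol
n/ν for AgNO3 = 0.4221/1 = 0.4221
n/ν for NaCl = 0.3303/1 = 0.3303
Smallest n/ν is NaCl → limiting reagent.
n(NaNO3) = (1/1) × 0.3303 = 0.3303 mol
mass = 0.3303 × 84.99 = 28.07 g

28.07 g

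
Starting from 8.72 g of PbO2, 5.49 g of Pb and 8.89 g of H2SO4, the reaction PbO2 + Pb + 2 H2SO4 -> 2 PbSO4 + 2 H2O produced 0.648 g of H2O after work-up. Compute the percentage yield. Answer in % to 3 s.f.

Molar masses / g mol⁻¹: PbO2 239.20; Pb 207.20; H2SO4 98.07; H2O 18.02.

67.9 %

n(PbO2) = 8.720 / 239.20 = 0.03645 mol
n(Pb) = 5.490 / 207.20 = 0.02650 mol
n(H2SO4) = 8.890 / 98.07 = 0.09065 mol
n/ν for PbO2 = 0.03645/1 = 0.03645
n/ν for Pb = 0.02650/1 = 0.02650
n/ν for H2SO4 = 0.09065/2 = 0.04533
Smallest n/ν is Pb → limiting reagent.
theoretical n(H2O) = (2/1) × 0.02650 = 0.05300 mol → 0.9551 g
% yield = 0.648 / 0.9551 × 100 = 67.85 %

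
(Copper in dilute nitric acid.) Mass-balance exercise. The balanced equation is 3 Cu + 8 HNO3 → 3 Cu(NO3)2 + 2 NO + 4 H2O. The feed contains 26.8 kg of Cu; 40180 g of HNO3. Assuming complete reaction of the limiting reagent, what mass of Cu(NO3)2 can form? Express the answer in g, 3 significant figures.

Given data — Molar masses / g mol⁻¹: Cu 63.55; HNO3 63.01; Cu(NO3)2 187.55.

44800 g

n(Cu) = 26.80×1000 / 63.55 = 421.7 mol
n(HNO3) = 40180 / 63.01 = 637.7 mol
n/ν → Cu: 140.6, HNO3: 79.71; HNO3 is limiting.
n(Cu(NO3)2) = (3/8) × 637.7 = 239.1 mol
mass = 239.1 × 187.55 = 44840 g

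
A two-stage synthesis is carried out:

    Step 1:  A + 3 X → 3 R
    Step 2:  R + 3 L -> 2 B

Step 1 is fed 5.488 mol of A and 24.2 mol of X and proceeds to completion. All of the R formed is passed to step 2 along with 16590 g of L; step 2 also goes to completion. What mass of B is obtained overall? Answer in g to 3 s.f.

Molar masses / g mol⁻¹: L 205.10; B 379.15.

Step 1:
n(A) = 5.488 mol
n(X) = 24.20 mol
n/ν for A = 5.488/1 = 5.488
n/ν for X = 24.20/3 = 8.067
Smallest n/ν is A → limiting reagent.
n(R) produced = (3/1) × 5.488 = 16.46 mol
Step 2:
n(R) available = 16.46 mol
n(L) = 16590 / 205.10 = 80.89 mol
n/ν for R = 16.46/1 = 16.46
n/ν for L = 80.89/3 = 26.96
Smallest n/ν is R → limiting reagent.
n(B) = (2/1) × 16.46 = 32.92 mol
mass = 32.92 × 379.15 = 12480 g

12500 g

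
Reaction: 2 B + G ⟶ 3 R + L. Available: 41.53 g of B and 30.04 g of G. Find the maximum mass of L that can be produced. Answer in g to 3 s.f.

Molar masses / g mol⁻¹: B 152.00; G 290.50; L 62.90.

n(B) = 41.53 / 152.00 = 0.2732 mol
n(G) = 30.04 / 290.50 = 0.1034 mol
n/ν → B: 0.1366, G: 0.1034; G is limiting.
n(L) = (1/1) × 0.1034 = 0.1034 mol
mass = 0.1034 × 62.90 = 6.504 g

6.50 g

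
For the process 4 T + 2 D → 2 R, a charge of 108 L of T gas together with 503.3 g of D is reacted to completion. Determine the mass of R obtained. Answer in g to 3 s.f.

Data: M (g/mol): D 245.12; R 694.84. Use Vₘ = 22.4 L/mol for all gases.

n(T) = 108.0 / 22.4 = 4.821 mol
n(D) = 503.3 / 245.12 = 2.053 mol
n/ν for T = 4.821/4 = 1.205
n/ν for D = 2.053/2 = 1.027
Smallest n/ν is D → limiting reagent.
n(R) = (2/2) × 2.053 = 2.053 mol
mass = 2.053 × 694.84 = 1427 g

1430 g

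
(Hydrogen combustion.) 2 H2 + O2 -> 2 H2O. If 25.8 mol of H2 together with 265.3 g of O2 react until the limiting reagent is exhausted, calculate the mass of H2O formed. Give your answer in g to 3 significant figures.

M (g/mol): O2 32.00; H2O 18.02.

299 g

n(H2) = 25.80 mol
n(O2) = 265.3 / 32.00 = 8.291 mol
n/ν → H2: 12.90, O2: 8.291; O2 is limiting.
n(H2O) = (2/1) × 8.291 = 16.58 mol
mass = 16.58 × 18.02 = 298.8 g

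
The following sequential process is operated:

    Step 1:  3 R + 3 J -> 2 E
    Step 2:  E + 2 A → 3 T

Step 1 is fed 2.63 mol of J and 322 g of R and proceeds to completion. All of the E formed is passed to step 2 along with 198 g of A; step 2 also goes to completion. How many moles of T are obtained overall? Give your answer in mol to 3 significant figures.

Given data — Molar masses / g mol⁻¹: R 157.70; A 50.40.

4.08 mol

Step 1:
n(J) = 2.630 mol
n(R) = 322.0 / 157.70 = 2.042 mol
n/ν → J: 0.8767, R: 0.6807; R is limiting.
n(E) produced = (2/3) × 2.042 = 1.361 mol
Step 2:
n(E) available = 1.361 mol
n(A) = 198.0 / 50.40 = 3.929 mol
n/ν → E: 1.361, A: 1.965; E is limiting.
n(T) = (3/1) × 1.361 = 4.083 mol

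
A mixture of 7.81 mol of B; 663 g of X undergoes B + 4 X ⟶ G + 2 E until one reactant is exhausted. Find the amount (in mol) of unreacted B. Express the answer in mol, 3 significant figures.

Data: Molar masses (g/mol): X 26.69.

n(B) = 7.810 mol
n(X) = 663.0 / 26.69 = 24.84 mol
n/ν for B = 7.810/1 = 7.810
n/ν for X = 24.84/4 = 6.210
Smallest n/ν is X → limiting reagent.
B consumed = (1/4) × 24.84 = 6.210 mol
B remaining = 7.810 − 6.210 = 1.600 mol

1.60 mol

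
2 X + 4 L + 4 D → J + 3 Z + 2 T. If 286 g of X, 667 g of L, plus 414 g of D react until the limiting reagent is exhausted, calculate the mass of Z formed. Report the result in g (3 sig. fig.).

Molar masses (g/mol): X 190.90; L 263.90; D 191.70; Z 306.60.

n(X) = 286.0 / 190.90 = 1.498 mol
n(L) = 667.0 / 263.90 = 2.527 mol
n(D) = 414.0 / 191.70 = 2.160 mol
n/ν for X = 1.498/2 = 0.7490
n/ν for L = 2.527/4 = 0.6318
n/ν for D = 2.160/4 = 0.5400
Smallest n/ν is D → limiting reagent.
n(Z) = (3/4) × 2.160 = 1.620 mol
mass = 1.620 × 306.60 = 496.7 g

497 g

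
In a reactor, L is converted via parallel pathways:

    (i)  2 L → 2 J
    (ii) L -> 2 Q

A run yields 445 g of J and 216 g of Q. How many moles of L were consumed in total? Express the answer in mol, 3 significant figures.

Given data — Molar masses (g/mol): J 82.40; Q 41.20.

8.02 mol

n(J) = 445 / 82.40 = 5.400 mol
n(Q) = 216 / 41.20 = 5.243 mol
n(L) via (i) = (2/2)×5.400 = 5.400 mol
n(L) via (ii) = (1/2)×5.243 = 2.622 mol
total n(L) = 5.400 + 2.622 = 8.022 mol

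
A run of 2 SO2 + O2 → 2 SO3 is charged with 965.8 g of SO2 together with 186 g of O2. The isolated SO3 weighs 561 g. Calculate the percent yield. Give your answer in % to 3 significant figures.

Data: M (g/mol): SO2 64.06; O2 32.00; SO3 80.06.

n(SO2) = 965.8 / 64.06 = 15.08 mol
n(O2) = 186.0 / 32.00 = 5.813 mol
n/ν for SO2 = 15.08/2 = 7.540
n/ν for O2 = 5.813/1 = 5.813
Smallest n/ν is O2 → limiting reagent.
theoretical n(SO3) = (2/1) × 5.813 = 11.63 mol → 931.1 g
% yield = 561 / 931.1 × 100 = 60.25 %

60.3 %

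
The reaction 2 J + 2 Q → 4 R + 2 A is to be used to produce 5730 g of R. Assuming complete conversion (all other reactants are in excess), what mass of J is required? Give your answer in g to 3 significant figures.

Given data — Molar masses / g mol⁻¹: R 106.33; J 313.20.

8440 g

n(R) = 5730 / 106.33 = 53.89 mol
n(J) = (2/4) × 53.89 = 26.95 mol
mass = 26.95 × 313.20 = 8441 g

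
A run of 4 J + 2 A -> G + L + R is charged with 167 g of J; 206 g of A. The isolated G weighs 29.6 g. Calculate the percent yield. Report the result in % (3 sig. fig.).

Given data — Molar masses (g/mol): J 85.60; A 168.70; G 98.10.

n(J) = 167.0 / 85.60 = 1.951 mol
n(A) = 206.0 / 168.70 = 1.221 mol
n/ν for J = 1.951/4 = 0.4878
n/ν for A = 1.221/2 = 0.6105
Smallest n/ν is J → limiting reagent.
theoretical n(G) = (1/4) × 1.951 = 0.4878 mol → 47.85 g
% yield = 29.6 / 47.85 × 100 = 61.86 %

61.9 %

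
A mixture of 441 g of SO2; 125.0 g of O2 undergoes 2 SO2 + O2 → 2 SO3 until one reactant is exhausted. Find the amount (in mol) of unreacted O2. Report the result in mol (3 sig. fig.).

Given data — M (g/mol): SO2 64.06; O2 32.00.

n(SO2) = 441.0 / 64.06 = 6.884 mol
n(O2) = 125.0 / 32.00 = 3.906 mol
n/ν for SO2 = 6.884/2 = 3.442
n/ν for O2 = 3.906/1 = 3.906
Smallest n/ν is SO2 → limiting reagent.
O2 consumed = (1/2) × 6.884 = 3.442 mol
O2 remaining = 3.906 − 3.442 = 0.4640 mol

0.464 mol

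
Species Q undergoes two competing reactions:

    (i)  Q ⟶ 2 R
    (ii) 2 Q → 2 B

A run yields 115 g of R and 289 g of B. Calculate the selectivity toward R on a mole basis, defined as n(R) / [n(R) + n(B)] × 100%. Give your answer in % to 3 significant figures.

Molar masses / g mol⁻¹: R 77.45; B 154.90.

44.3 %

n(R) = 115 / 77.45 = 1.485 mol
n(B) = 289 / 154.90 = 1.866 mol
selectivity = 1.485/(1.485+1.866) × 100 = 44.32 %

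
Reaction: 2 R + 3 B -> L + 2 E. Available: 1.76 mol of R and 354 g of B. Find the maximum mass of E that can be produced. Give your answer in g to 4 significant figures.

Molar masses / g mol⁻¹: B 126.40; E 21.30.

n(R) = 1.760 mol
n(B) = 354.0 / 126.40 = 2.801 mol
n/ν → R: 0.8800, B: 0.9337; R is limiting.
n(E) = (2/2) × 1.760 = 1.760 mol
mass = 1.760 × 21.30 = 37.49 g

37.49 g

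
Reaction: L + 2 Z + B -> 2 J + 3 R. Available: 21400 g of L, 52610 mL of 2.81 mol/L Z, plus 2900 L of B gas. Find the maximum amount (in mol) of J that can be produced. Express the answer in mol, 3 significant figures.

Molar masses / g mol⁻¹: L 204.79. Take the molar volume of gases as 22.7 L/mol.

148 mol

n(L) = 21400 / 204.79 = 104.5 mol
n(Z) = 2.81 × 52610/1000 = 147.8 mol
n(B) = 2900 / 22.7 = 127.8 mol
n/ν → L: 104.5, Z: 73.90, B: 127.8; Z is limiting.
n(J) = (2/2) × 147.8 = 147.8 mol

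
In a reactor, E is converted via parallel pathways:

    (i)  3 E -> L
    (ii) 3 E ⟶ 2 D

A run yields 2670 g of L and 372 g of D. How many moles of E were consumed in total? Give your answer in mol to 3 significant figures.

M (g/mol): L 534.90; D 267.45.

n(L) = 2670 / 534.90 = 4.992 mol
n(D) = 372 / 267.45 = 1.391 mol
n(E) via (i) = (3/1)×4.992 = 14.98 mol
n(E) via (ii) = (3/2)×1.391 = 2.087 mol
total n(E) = 14.98 + 2.087 = 17.07 mol

17.1 mol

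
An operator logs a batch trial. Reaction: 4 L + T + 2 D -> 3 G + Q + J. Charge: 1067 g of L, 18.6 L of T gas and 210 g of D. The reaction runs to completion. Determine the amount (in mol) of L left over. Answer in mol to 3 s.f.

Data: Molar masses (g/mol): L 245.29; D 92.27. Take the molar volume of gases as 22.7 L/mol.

n(L) = 1067 / 245.29 = 4.350 mol
n(T) = 18.60 / 22.7 = 0.8194 mol
n(D) = 210.0 / 92.27 = 2.276 mol
n/ν → L: 1.088, T: 0.8194, D: 1.138; T is limiting.
L consumed = (4/1) × 0.8194 = 3.278 mol
L remaining = 4.350 − 3.278 = 1.072 mol

1.07 mol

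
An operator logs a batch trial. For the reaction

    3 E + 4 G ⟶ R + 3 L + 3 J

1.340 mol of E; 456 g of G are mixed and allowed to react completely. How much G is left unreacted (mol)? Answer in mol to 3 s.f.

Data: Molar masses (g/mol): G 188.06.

0.638 mol

n(E) = 1.340 mol
n(G) = 456.0 / 188.06 = 2.425 mol
n/ν → E: 0.4467, G: 0.6063; E is limiting.
G consumed = (4/3) × 1.340 = 1.787 mol
G remaining = 2.425 − 1.787 = 0.6380 mol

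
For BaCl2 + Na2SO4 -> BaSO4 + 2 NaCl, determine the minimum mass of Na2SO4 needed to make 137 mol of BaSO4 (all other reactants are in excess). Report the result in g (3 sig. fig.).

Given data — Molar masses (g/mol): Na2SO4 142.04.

19500 g

n(BaSO4) = 137.0 mol
n(Na2SO4) = (1/1) × 137.0 = 137.0 mol
mass = 137.0 × 142.04 = 19460 g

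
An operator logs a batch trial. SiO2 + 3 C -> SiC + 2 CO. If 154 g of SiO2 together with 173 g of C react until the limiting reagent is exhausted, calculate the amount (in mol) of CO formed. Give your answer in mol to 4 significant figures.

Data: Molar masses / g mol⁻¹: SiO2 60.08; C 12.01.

n(SiO2) = 154.0 / 60.08 = 2.563 mol
n(C) = 173.0 / 12.01 = 14.40 mol
n/ν for SiO2 = 2.563/1 = 2.563
n/ν for C = 14.40/3 = 4.800
Smallest n/ν is SiO2 → limiting reagent.
n(CO) = (2/1) × 2.563 = 5.126 mol

5.126 mol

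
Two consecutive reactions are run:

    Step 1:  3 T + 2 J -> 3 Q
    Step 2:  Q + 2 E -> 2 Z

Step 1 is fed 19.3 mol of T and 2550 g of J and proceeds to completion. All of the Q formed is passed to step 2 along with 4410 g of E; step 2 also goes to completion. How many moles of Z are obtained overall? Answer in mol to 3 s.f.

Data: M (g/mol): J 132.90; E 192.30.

22.9 mol

Step 1:
n(T) = 19.30 mol
n(J) = 2550 / 132.90 = 19.19 mol
n/ν for T = 19.30/3 = 6.433
n/ν for J = 19.19/2 = 9.595
Smallest n/ν is T → limiting reagent.
n(Q) produced = (3/3) × 19.30 = 19.30 mol
Step 2:
n(Q) available = 19.30 mol
n(E) = 4410 / 192.30 = 22.93 mol
n/ν for Q = 19.30/1 = 19.30
n/ν for E = 22.93/2 = 11.47
Smallest n/ν is E → limiting reagent.
n(Z) = (2/2) × 22.93 = 22.93 mol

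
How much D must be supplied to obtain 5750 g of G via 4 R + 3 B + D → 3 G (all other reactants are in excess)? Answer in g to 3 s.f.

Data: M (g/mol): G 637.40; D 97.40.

n(G) = 5750 / 637.40 = 9.021 mol
n(D) = (1/3) × 9.021 = 3.007 mol
mass = 3.007 × 97.40 = 292.9 g

293 g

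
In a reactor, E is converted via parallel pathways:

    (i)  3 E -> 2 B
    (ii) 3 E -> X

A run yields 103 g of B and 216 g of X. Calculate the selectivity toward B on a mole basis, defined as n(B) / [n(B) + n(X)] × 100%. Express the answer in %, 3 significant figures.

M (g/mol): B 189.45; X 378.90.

n(B) = 103 / 189.45 = 0.5437 mol
n(X) = 216 / 378.90 = 0.5701 mol
selectivity = 0.5437/(0.5437+0.5701) × 100 = 48.81 %

48.8 %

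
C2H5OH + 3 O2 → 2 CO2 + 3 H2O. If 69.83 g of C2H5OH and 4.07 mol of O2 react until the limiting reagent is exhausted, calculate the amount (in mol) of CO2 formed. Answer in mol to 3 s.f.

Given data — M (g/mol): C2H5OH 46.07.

n(C2H5OH) = 69.83 / 46.07 = 1.516 mol
n(O2) = 4.070 mol
n/ν for C2H5OH = 1.516/1 = 1.516
n/ν for O2 = 4.070/3 = 1.357
Smallest n/ν is O2 → limiting reagent.
n(CO2) = (2/3) × 4.070 = 2.713 mol

2.71 mol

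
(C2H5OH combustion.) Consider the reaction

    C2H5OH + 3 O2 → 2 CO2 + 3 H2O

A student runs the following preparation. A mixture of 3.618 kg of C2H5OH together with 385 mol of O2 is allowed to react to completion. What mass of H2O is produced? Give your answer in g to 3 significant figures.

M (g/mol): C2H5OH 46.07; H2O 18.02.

n(C2H5OH) = 3.618×1000 / 46.07 = 78.53 mol
n(O2) = 385.0 mol
n/ν for C2H5OH = 78.53/1 = 78.53
n/ν for O2 = 385.0/3 = 128.3
Smallest n/ν is C2H5OH → limiting reagent.
n(H2O) = (3/1) × 78.53 = 235.6 mol
mass = 235.6 × 18.02 = 4246 g

4250 g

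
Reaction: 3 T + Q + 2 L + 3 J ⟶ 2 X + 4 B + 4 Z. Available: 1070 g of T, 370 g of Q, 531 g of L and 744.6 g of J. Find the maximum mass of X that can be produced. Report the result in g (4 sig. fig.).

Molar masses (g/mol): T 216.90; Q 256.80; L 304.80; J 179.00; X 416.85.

726.2 g

n(T) = 1070 / 216.90 = 4.933 mol
n(Q) = 370.0 / 256.80 = 1.441 mol
n(L) = 531.0 / 304.80 = 1.742 mol
n(J) = 744.6 / 179.00 = 4.160 mol
n/ν for T = 4.933/3 = 1.644
n/ν for Q = 1.441/1 = 1.441
n/ν for L = 1.742/2 = 0.8710
n/ν for J = 4.160/3 = 1.387
Smallest n/ν is L → limiting reagent.
n(X) = (2/2) × 1.742 = 1.742 mol
mass = 1.742 × 416.85 = 726.2 g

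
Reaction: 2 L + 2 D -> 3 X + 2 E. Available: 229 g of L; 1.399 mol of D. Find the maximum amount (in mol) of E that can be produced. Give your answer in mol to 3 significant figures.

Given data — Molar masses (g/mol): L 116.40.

n(L) = 229.0 / 116.40 = 1.967 mol
n(D) = 1.399 mol
n/ν for L = 1.967/2 = 0.9835
n/ν for D = 1.399/2 = 0.6995
Smallest n/ν is D → limiting reagent.
n(E) = (2/2) × 1.399 = 1.399 mol

1.40 mol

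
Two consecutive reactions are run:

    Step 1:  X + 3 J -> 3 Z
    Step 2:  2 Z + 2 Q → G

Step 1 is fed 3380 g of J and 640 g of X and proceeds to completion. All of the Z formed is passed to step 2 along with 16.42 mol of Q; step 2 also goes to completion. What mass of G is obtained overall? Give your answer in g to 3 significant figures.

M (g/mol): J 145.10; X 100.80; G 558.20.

4580 g

Step 1:
n(J) = 3380 / 145.10 = 23.29 mol
n(X) = 640.0 / 100.80 = 6.349 mol
n/ν for J = 23.29/3 = 7.763
n/ν for X = 6.349/1 = 6.349
Smallest n/ν is X → limiting reagent.
n(Z) produced = (3/1) × 6.349 = 19.05 mol
Step 2:
n(Z) available = 19.05 mol
n(Q) = 16.42 mol
n/ν for Z = 19.05/2 = 9.525
n/ν for Q = 16.42/2 = 8.210
Smallest n/ν is Q → limiting reagent.
n(G) = (1/2) × 16.42 = 8.210 mol
mass = 8.210 × 558.20 = 4583 g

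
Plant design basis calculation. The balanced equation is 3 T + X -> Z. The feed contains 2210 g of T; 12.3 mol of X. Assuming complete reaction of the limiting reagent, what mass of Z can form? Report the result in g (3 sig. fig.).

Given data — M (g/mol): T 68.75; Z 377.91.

4050 g

n(T) = 2210 / 68.75 = 32.15 mol
n(X) = 12.30 mol
n/ν for T = 32.15/3 = 10.72
n/ν for X = 12.30/1 = 12.30
Smallest n/ν is T → limiting reagent.
n(Z) = (1/3) × 32.15 = 10.72 mol
mass = 10.72 × 377.91 = 4051 g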